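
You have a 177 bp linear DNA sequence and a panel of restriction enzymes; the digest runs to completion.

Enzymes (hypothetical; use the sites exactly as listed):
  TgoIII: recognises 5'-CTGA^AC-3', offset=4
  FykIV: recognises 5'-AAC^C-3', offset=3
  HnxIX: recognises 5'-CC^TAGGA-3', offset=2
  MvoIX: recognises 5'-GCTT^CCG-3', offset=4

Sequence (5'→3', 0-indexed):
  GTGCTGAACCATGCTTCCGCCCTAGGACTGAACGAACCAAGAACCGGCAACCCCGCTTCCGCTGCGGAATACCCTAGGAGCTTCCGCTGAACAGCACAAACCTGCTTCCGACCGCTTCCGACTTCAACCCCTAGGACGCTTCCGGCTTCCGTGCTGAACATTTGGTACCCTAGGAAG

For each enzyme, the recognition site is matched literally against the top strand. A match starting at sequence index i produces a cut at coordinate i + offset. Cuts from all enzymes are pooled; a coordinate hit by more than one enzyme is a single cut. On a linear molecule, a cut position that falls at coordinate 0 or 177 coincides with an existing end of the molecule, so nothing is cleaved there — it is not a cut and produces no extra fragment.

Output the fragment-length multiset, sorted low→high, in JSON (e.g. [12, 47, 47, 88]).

[2,3,6,6,6,7,7,7,7,7,7,7,7,9,9,9,10,10,11,11,13,16]

Per-enzyme occurrences:
  TgoIII CTGAAC/4: at [3, 27, 86, 153] ⇒ [7, 31, 90, 157]
  FykIV AACC/3: at [6, 34, 41, 48, 98, 125] ⇒ [9, 37, 44, 51, 101, 128]
  HnxIX CCTAGGA/2: at [20, 72, 129, 168] ⇒ [22, 74, 131, 170]
  MvoIX GCTTCCG/4: at [12, 54, 79, 103, 113, 137, 144] ⇒ [16, 58, 83, 107, 117, 141, 148]

Pooled cuts: [7, 9, 16, 22, 31, 37, 44, 51, 58, 74, 83, 90, 101, 107, 117, 128, 131, 141, 148, 157, 170]

Fragment lengths:
  [0,7): 7 bp
  [7,9): 2 bp
  [9,16): 7 bp
  [16,22): 6 bp
  [22,31): 9 bp
  [31,37): 6 bp
  [37,44): 7 bp
  [44,51): 7 bp
  [51,58): 7 bp
  [58,74): 16 bp
  [74,83): 9 bp
  [83,90): 7 bp
  [90,101): 11 bp
  [101,107): 6 bp
  [107,117): 10 bp
  [117,128): 11 bp
  [128,131): 3 bp
  [131,141): 10 bp
  [141,148): 7 bp
  [148,157): 9 bp
  [157,170): 13 bp
  [170,177): 7 bp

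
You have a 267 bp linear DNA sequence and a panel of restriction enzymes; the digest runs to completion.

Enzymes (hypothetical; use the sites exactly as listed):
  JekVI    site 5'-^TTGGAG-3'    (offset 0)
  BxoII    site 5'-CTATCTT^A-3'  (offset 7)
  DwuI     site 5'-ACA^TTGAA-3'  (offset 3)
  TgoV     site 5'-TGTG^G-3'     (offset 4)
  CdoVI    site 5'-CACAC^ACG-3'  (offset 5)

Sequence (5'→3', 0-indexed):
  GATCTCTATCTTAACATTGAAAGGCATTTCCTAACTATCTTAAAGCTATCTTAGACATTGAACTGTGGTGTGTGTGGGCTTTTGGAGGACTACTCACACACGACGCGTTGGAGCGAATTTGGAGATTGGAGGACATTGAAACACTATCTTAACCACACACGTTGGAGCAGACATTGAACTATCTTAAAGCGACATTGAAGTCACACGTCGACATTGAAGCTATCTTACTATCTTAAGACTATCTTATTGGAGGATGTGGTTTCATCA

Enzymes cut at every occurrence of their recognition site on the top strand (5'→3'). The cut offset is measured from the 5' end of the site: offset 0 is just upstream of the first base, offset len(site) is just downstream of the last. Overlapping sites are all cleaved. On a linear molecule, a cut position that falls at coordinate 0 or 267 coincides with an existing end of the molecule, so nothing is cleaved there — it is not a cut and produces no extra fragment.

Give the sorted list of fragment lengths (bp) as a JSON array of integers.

[1,3,4,5,5,7,8,8,8,9,9,9,10,10,11,11,11,12,12,12,12,13,15,18,19,25]

Site scan:
  JekVI (TTGGAG, off=0): starts [81, 107, 118, 125, 161, 246] → cuts [81, 107, 118, 125, 161, 246]
  BxoII (CTATCTTA, off=7): starts [5, 34, 45, 143, 178, 219, 227, 238] → cuts [12, 41, 52, 150, 185, 226, 234, 245]
  DwuI (ACATTGAA, off=3): starts [13, 54, 132, 170, 191, 210] → cuts [16, 57, 135, 173, 194, 213]
  TgoV (TGTGG, off=4): starts [63, 72, 254] → cuts [67, 76, 258]
  CdoVI (CACACACG, off=5): starts [94, 153] → cuts [99, 158]

All cut coordinates (distinct, sorted): [12, 16, 41, 52, 57, 67, 76, 81, 99, 107, 118, 125, 135, 150, 158, 161, 173, 185, 194, 213, 226, 234, 245, 246, 258]

Fragments:
  [0,12): 12 bp
  [12,16): 4 bp
  [16,41): 25 bp
  [41,52): 11 bp
  [52,57): 5 bp
  [57,67): 10 bp
  [67,76): 9 bp
  [76,81): 5 bp
  [81,99): 18 bp
  [99,107): 8 bp
  [107,118): 11 bp
  [118,125): 7 bp
  [125,135): 10 bp
  [135,150): 15 bp
  [150,158): 8 bp
  [158,161): 3 bp
  [161,173): 12 bp
  [173,185): 12 bp
  [185,194): 9 bp
  [194,213): 19 bp
  [213,226): 13 bp
  [226,234): 8 bp
  [234,245): 11 bp
  [245,246): 1 bp
  [246,258): 12 bp
  [258,267): 9 bp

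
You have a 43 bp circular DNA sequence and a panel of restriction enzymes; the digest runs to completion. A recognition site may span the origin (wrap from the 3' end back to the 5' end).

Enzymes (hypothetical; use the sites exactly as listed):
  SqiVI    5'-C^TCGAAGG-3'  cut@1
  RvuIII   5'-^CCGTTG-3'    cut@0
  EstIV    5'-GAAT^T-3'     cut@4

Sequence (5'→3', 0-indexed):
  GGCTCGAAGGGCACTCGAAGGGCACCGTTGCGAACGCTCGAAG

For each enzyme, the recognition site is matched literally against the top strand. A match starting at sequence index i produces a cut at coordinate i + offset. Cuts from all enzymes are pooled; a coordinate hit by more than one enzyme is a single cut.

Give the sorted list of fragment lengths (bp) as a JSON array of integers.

Per-enzyme occurrences:
  SqiVI (CTCGAAGG, off=1): starts [2, 13, 36] → cuts [3, 14, 37]
  RvuIII (CCGTTG, off=0): starts [24] → cuts [24]
  EstIV (GAATT, off=4): no sites

All cut coordinates (distinct, sorted): [3, 14, 24, 37]

Fragment lengths:
  3→14: 11 bp
  14→24: 10 bp
  24→37: 13 bp
  37→3 (wrap): 43-37+3 = 9 bp

[9,10,11,13]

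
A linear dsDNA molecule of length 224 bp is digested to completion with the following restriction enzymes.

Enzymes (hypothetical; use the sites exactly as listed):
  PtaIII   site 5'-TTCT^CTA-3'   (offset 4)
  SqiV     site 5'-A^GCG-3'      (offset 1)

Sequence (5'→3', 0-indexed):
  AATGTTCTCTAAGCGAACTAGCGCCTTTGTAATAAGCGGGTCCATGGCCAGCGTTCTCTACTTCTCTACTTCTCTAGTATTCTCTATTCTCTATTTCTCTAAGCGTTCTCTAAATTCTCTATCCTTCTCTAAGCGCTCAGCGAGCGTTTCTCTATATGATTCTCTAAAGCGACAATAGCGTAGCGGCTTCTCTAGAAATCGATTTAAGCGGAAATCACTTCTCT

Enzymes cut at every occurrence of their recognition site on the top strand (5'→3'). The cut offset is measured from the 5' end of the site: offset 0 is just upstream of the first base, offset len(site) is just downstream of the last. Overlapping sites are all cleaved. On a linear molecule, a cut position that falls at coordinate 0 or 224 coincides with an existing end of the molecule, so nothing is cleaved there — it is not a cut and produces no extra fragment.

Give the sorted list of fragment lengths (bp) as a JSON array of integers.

Site scan:
  PtaIII (TTCTCTA, off=4): starts [4, 53, 61, 69, 79, 86, 94, 105, 114, 124, 147, 159, 187] → cuts [8, 57, 65, 73, 83, 90, 98, 109, 118, 128, 151, 163, 191]
  SqiV (AGCG, off=1): starts [11, 19, 34, 49, 101, 131, 138, 142, 167, 176, 181, 206] → cuts [12, 20, 35, 50, 102, 132, 139, 143, 168, 177, 182, 207]

Pooled cuts: [8, 12, 20, 35, 50, 57, 65, 73, 83, 90, 98, 102, 109, 118, 128, 132, 139, 143, 151, 163, 168, 177, 182, 191, 207]

Fragments:
  [0,8): 8 bp
  [8,12): 4 bp
  [12,20): 8 bp
  [20,35): 15 bp
  [35,50): 15 bp
  [50,57): 7 bp
  [57,65): 8 bp
  [65,73): 8 bp
  [73,83): 10 bp
  [83,90): 7 bp
  [90,98): 8 bp
  [98,102): 4 bp
  [102,109): 7 bp
  [109,118): 9 bp
  [118,128): 10 bp
  [128,132): 4 bp
  [132,139): 7 bp
  [139,143): 4 bp
  [143,151): 8 bp
  [151,163): 12 bp
  [163,168): 5 bp
  [168,177): 9 bp
  [177,182): 5 bp
  [182,191): 9 bp
  [191,207): 16 bp
  [207,224): 17 bp

[4,4,4,4,5,5,7,7,7,7,8,8,8,8,8,8,9,9,9,10,10,12,15,15,16,17]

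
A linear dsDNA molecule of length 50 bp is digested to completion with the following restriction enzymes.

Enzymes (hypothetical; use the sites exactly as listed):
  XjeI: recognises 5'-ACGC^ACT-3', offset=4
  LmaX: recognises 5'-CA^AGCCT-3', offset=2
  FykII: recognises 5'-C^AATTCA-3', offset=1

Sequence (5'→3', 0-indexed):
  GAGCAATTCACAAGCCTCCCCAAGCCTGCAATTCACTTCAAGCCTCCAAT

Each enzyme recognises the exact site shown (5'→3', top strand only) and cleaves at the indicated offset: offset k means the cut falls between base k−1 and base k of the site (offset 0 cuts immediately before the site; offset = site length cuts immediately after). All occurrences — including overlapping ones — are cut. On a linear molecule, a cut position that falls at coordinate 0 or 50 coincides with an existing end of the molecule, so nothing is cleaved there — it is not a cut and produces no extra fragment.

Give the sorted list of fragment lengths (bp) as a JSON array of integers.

Scan for sites:
  XjeI (ACGCACT, off=4): no sites
  LmaX (CAAGCCT, off=2): starts [10, 20, 38] → cuts [12, 22, 40]
  FykII (CAATTCA, off=1): starts [3, 28] → cuts [4, 29]

All cut coordinates (distinct, sorted): [4, 12, 22, 29, 40]

Fragments:
  [0,4): 4 bp
  [4,12): 8 bp
  [12,22): 10 bp
  [22,29): 7 bp
  [29,40): 11 bp
  [40,50): 10 bp

[4,7,8,10,10,11]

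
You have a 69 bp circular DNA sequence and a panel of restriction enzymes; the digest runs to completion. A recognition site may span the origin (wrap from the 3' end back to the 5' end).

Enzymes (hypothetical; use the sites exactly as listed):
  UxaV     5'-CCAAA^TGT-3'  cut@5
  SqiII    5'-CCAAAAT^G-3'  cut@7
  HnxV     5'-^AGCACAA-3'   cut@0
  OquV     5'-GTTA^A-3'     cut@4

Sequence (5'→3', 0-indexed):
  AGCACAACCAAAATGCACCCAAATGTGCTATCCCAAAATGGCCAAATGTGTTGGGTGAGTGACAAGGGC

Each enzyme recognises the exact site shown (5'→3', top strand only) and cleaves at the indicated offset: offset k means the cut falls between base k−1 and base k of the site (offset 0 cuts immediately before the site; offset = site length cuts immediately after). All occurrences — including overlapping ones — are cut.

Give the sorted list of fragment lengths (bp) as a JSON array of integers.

Per-enzyme occurrences:
  UxaV (CCAAATGT, off=5): starts [18, 41] → cuts [23, 46]
  SqiII (CCAAAATG, off=7): starts [7, 32] → cuts [14, 39]
  HnxV (AGCACAA, off=0): starts [0] → cuts [0]
  OquV (GTTAA, off=4): no sites

Pooled cuts: [0, 14, 23, 39, 46]

Fragment lengths:
  0→14: 14 bp
  14→23: 9 bp
  23→39: 16 bp
  39→46: 7 bp
  46→0 (wrap): 69-46+0 = 23 bp

[7,9,14,16,23]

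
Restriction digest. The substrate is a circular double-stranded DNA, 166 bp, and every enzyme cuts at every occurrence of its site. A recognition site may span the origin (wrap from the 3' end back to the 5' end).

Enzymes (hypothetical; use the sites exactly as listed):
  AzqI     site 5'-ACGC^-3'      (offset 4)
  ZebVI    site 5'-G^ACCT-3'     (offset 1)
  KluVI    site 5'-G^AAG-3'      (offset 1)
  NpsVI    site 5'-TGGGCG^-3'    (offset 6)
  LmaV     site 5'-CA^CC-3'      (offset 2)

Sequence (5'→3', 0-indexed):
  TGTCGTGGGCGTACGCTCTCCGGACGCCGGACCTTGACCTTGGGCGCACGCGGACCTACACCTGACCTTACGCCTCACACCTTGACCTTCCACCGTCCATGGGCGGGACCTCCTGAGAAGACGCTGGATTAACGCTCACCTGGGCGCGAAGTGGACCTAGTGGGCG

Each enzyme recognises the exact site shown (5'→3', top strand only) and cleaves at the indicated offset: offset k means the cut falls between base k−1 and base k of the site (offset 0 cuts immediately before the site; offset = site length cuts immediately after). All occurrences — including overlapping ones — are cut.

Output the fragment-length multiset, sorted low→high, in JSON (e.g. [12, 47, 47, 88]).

[2,2,2,3,3,4,5,5,5,6,6,6,7,7,8,8,9,10,10,11,11,11,12,13]

Per-enzyme occurrences:
  AzqI (ACGC, off=4): starts [12, 23, 47, 69, 120, 131] → cuts [16, 27, 51, 73, 124, 135]
  ZebVI (GACCT, off=1): starts [29, 35, 52, 63, 83, 106, 153] → cuts [30, 36, 53, 64, 84, 107, 154]
  KluVI (GAAG, off=1): starts [116, 147] → cuts [117, 148]
  NpsVI (TGGGCG, off=6): starts [5, 40, 99, 140, 160] → cuts [0, 11, 46, 105, 146]
  LmaV (CACC, off=2): starts [58, 77, 90, 136] → cuts [60, 79, 92, 138]

All cut coordinates (distinct, sorted): [0, 11, 16, 27, 30, 36, 46, 51, 53, 60, 64, 73, 79, 84, 92, 105, 107, 117, 124, 135, 138, 146, 148, 154]

Fragment lengths:
  0→11: 11 bp
  11→16: 5 bp
  16→27: 11 bp
  27→30: 3 bp
  30→36: 6 bp
  36→46: 10 bp
  46→51: 5 bp
  51→53: 2 bp
  53→60: 7 bp
  60→64: 4 bp
  64→73: 9 bp
  73→79: 6 bp
  79→84: 5 bp
  84→92: 8 bp
  92→105: 13 bp
  105→107: 2 bp
  107→117: 10 bp
  117→124: 7 bp
  124→135: 11 bp
  135→138: 3 bp
  138→146: 8 bp
  146→148: 2 bp
  148→154: 6 bp
  154→0 (wrap): 166-154+0 = 12 bp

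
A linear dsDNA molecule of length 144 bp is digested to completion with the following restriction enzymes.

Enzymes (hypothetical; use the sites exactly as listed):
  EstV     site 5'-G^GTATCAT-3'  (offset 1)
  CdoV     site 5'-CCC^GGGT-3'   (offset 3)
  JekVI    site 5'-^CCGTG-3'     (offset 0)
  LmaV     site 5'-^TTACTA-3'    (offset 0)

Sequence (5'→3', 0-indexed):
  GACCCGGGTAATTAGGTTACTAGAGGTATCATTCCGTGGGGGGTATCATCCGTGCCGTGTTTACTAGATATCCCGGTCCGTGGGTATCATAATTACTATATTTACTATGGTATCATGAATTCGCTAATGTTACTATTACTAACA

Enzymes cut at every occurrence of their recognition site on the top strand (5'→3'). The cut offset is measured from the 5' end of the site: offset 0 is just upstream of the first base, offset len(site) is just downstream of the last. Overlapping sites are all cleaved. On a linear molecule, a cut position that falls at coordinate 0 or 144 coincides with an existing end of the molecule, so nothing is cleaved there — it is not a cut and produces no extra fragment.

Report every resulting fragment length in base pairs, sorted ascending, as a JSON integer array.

[5,5,6,6,6,7,8,8,9,9,9,9,9,11,17,20]

Per-enzyme occurrences:
  EstV GGTATCAT/1: at [24, 41, 82, 108] ⇒ [25, 42, 83, 109]
  CdoV CCCGGGT/3: at [2] ⇒ [5]
  JekVI CCGTG/0: at [33, 49, 54, 77] ⇒ [33, 49, 54, 77]
  LmaV TTACTA/0: at [16, 60, 92, 101, 129, 135] ⇒ [16, 60, 92, 101, 129, 135]

All cut coordinates (distinct, sorted): [5, 16, 25, 33, 42, 49, 54, 60, 77, 83, 92, 101, 109, 129, 135]

Fragment lengths:
  [0,5): 5 bp
  [5,16): 11 bp
  [16,25): 9 bp
  [25,33): 8 bp
  [33,42): 9 bp
  [42,49): 7 bp
  [49,54): 5 bp
  [54,60): 6 bp
  [60,77): 17 bp
  [77,83): 6 bp
  [83,92): 9 bp
  [92,101): 9 bp
  [101,109): 8 bp
  [109,129): 20 bp
  [129,135): 6 bp
  [135,144): 9 bp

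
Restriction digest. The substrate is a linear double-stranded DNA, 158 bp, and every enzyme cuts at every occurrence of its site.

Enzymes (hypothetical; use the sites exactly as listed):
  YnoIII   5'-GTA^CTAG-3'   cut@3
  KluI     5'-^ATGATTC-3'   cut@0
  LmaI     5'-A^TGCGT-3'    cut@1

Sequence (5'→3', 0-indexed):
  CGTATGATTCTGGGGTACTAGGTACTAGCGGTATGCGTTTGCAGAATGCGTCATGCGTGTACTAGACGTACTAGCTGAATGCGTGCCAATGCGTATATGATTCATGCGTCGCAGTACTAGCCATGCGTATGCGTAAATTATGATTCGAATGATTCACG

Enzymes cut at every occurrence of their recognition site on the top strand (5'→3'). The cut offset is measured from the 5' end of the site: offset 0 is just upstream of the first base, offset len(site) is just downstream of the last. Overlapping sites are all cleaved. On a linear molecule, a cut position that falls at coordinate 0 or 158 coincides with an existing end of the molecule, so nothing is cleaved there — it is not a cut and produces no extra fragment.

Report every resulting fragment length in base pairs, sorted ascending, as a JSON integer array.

[3,6,7,7,7,7,8,8,9,9,9,9,10,10,10,12,13,14]

Scan for sites:
  YnoIII GTACTAG/3: at [14, 21, 58, 67, 113] ⇒ [17, 24, 61, 70, 116]
  KluI ATGATTC/0: at [3, 96, 139, 148] ⇒ [3, 96, 139, 148]
  LmaI ATGCGT/1: at [32, 45, 52, 78, 88, 103, 122, 128] ⇒ [33, 46, 53, 79, 89, 104, 123, 129]

Pooled cuts: [3, 17, 24, 33, 46, 53, 61, 70, 79, 89, 96, 104, 116, 123, 129, 139, 148]

Fragment lengths:
  [0,3): 3 bp
  [3,17): 14 bp
  [17,24): 7 bp
  [24,33): 9 bp
  [33,46): 13 bp
  [46,53): 7 bp
  [53,61): 8 bp
  [61,70): 9 bp
  [70,79): 9 bp
  [79,89): 10 bp
  [89,96): 7 bp
  [96,104): 8 bp
  [104,116): 12 bp
  [116,123): 7 bp
  [123,129): 6 bp
  [129,139): 10 bp
  [139,148): 9 bp
  [148,158): 10 bp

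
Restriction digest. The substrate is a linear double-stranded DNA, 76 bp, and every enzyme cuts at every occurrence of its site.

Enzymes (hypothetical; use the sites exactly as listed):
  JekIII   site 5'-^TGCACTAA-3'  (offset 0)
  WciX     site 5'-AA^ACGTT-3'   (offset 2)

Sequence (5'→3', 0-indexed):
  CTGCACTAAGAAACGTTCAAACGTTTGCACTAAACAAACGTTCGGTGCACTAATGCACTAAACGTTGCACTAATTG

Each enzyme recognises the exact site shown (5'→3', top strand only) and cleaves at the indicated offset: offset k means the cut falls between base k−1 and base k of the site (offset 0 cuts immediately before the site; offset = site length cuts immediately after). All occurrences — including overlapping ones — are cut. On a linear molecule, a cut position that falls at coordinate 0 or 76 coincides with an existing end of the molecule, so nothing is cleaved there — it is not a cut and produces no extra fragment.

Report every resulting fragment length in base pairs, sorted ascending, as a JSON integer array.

[1,4,5,8,8,8,8,11,11,12]

Site scan:
  JekIII (TGCACTAA, off=0): starts [1, 25, 45, 53, 65] → cuts [1, 25, 45, 53, 65]
  WciX (AAACGTT, off=2): starts [10, 18, 35, 59] → cuts [12, 20, 37, 61]

Pooled cuts: [1, 12, 20, 25, 37, 45, 53, 61, 65]

Fragment lengths:
  [0,1): 1 bp
  [1,12): 11 bp
  [12,20): 8 bp
  [20,25): 5 bp
  [25,37): 12 bp
  [37,45): 8 bp
  [45,53): 8 bp
  [53,61): 8 bp
  [61,65): 4 bp
  [65,76): 11 bp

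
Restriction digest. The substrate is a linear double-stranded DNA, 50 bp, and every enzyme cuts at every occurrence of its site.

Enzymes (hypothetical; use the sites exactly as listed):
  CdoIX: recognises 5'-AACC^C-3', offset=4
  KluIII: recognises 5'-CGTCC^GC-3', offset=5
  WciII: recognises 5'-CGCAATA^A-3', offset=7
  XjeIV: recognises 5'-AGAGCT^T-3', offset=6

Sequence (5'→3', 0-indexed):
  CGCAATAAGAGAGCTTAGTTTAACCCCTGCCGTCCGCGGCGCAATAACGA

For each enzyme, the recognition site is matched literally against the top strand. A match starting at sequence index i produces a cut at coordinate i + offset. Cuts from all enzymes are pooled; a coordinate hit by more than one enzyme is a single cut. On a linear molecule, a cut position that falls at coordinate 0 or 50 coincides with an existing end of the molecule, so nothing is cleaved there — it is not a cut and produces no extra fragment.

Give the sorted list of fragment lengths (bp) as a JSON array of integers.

[4,7,8,10,10,11]

Scan for sites:
  CdoIX (AACCC, off=4): starts [21] → cuts [25]
  KluIII (CGTCCGC, off=5): starts [30] → cuts [35]
  WciII (CGCAATAA, off=7): starts [0, 39] → cuts [7, 46]
  XjeIV (AGAGCTT, off=6): starts [9] → cuts [15]

Pooled cuts: [7, 15, 25, 35, 46]

Fragments:
  [0,7): 7 bp
  [7,15): 8 bp
  [15,25): 10 bp
  [25,35): 10 bp
  [35,46): 11 bp
  [46,50): 4 bp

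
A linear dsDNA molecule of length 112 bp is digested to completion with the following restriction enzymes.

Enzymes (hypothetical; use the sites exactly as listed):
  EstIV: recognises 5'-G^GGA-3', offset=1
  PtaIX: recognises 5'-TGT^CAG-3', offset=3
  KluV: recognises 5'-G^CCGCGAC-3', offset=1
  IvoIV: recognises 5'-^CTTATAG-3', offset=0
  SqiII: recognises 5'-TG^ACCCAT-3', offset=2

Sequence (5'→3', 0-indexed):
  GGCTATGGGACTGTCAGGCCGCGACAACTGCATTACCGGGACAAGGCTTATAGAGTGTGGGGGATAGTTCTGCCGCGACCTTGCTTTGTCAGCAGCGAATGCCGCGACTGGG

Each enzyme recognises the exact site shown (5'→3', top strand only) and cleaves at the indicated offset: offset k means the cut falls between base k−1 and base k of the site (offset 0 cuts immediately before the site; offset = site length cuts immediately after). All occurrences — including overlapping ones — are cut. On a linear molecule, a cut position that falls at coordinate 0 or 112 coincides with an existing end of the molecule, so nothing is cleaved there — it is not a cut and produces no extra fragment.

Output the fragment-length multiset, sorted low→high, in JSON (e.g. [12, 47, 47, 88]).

Scan for sites:
  EstIV GGGA/1: at [6, 37, 60] ⇒ [7, 38, 61]
  PtaIX TGTCAG/3: at [11, 86] ⇒ [14, 89]
  KluV GCCGCGAC/1: at [17, 71, 100] ⇒ [18, 72, 101]
  IvoIV CTTATAG/0: at [46] ⇒ [46]
  SqiII (TGACCCAT, off=2): no sites

All cut coordinates (distinct, sorted): [7, 14, 18, 38, 46, 61, 72, 89, 101]

Fragments:
  [0,7): 7 bp
  [7,14): 7 bp
  [14,18): 4 bp
  [18,38): 20 bp
  [38,46): 8 bp
  [46,61): 15 bp
  [61,72): 11 bp
  [72,89): 17 bp
  [89,101): 12 bp
  [101,112): 11 bp

[4,7,7,8,11,11,12,15,17,20]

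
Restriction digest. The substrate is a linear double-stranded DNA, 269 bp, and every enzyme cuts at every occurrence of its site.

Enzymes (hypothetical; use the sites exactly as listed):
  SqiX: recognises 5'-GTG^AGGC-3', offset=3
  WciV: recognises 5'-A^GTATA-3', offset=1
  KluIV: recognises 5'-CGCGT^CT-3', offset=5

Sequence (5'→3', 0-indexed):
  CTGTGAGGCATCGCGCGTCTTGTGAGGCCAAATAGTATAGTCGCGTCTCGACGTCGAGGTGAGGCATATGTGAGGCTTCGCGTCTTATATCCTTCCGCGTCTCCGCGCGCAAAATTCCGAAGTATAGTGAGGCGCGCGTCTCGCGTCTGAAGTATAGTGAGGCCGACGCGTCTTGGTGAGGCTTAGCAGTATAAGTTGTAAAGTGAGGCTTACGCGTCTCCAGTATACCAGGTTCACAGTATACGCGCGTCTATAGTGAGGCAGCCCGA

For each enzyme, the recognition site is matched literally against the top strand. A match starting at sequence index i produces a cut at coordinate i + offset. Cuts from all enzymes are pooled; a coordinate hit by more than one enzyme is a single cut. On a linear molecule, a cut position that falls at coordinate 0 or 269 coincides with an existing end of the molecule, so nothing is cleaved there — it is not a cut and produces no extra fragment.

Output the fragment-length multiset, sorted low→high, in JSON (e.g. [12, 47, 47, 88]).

[5,5,5,6,7,7,8,8,8,10,10,10,11,11,11,12,12,12,12,13,15,16,17,17,21]

Site scan:
  SqiX (GTGAGGC, off=3): starts [2, 21, 58, 69, 126, 156, 175, 202, 255] → cuts [5, 24, 61, 72, 129, 159, 178, 205, 258]
  WciV (AGTATA, off=1): starts [33, 120, 150, 187, 221, 237] → cuts [34, 121, 151, 188, 222, 238]
  KluIV (CGCGTCT, off=5): starts [13, 41, 78, 95, 134, 141, 166, 212, 245] → cuts [18, 46, 83, 100, 139, 146, 171, 217, 250]

Pooled cuts: [5, 18, 24, 34, 46, 61, 72, 83, 100, 121, 129, 139, 146, 151, 159, 171, 178, 188, 205, 217, 222, 238, 250, 258]

Fragments:
  [0,5): 5 bp
  [5,18): 13 bp
  [18,24): 6 bp
  [24,34): 10 bp
  [34,46): 12 bp
  [46,61): 15 bp
  [61,72): 11 bp
  [72,83): 11 bp
  [83,100): 17 bp
  [100,121): 21 bp
  [121,129): 8 bp
  [129,139): 10 bp
  [139,146): 7 bp
  [146,151): 5 bp
  [151,159): 8 bp
  [159,171): 12 bp
  [171,178): 7 bp
  [178,188): 10 bp
  [188,205): 17 bp
  [205,217): 12 bp
  [217,222): 5 bp
  [222,238): 16 bp
  [238,250): 12 bp
  [250,258): 8 bp
  [258,269): 11 bp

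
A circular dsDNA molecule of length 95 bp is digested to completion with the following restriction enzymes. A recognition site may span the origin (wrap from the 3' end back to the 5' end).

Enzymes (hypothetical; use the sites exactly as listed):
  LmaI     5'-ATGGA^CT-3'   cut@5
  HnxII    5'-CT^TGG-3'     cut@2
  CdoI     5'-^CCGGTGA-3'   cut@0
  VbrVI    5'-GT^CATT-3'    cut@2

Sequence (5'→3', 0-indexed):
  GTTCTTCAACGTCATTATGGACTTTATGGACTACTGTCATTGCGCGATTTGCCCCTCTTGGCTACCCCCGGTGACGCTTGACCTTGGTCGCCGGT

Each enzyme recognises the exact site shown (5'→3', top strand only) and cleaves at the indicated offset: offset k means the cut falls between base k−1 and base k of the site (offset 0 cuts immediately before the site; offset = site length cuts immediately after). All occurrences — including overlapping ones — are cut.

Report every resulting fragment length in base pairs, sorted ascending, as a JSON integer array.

[7,9,9,9,17,21,23]

Site scan:
  LmaI ATGGACT/5: at [16, 25] ⇒ [21, 30]
  HnxII CTTGG/2: at [56, 82] ⇒ [58, 84]
  CdoI CCGGTGA/0: at [67] ⇒ [67]
  VbrVI GTCATT/2: at [10, 35] ⇒ [12, 37]

Pooled cuts: [12, 21, 30, 37, 58, 67, 84]

Fragments:
  12→21: 9 bp
  21→30: 9 bp
  30→37: 7 bp
  37→58: 21 bp
  58→67: 9 bp
  67→84: 17 bp
  84→12 (wrap): 95-84+12 = 23 bp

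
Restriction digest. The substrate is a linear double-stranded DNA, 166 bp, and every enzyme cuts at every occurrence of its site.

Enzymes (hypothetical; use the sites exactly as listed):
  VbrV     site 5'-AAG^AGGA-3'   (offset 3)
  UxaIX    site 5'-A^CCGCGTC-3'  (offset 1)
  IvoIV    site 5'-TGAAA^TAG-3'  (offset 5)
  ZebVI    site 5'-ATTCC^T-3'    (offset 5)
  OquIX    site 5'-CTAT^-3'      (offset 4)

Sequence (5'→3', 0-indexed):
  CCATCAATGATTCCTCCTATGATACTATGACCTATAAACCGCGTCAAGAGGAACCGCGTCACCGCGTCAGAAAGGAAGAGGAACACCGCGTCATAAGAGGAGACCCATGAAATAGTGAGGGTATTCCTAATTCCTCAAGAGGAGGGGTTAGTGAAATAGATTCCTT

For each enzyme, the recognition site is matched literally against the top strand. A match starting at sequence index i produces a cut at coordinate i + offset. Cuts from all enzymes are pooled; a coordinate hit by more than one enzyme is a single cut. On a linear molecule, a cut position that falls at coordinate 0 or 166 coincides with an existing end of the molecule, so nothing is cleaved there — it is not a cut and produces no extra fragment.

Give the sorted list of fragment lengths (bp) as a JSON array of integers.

Scan for sites:
  VbrV (AAGAGGA, off=3): starts [45, 75, 94, 136] → cuts [48, 78, 97, 139]
  UxaIX (ACCGCGTC, off=1): starts [37, 52, 60, 84] → cuts [38, 53, 61, 85]
  IvoIV (TGAAATAG, off=5): starts [107, 151] → cuts [112, 156]
  ZebVI (ATTCCT, off=5): starts [9, 122, 129, 159] → cuts [14, 127, 134, 164]
  OquIX (CTAT, off=4): starts [16, 24, 31] → cuts [20, 28, 35]

All cut coordinates (distinct, sorted): [14, 20, 28, 35, 38, 48, 53, 61, 78, 85, 97, 112, 127, 134, 139, 156, 164]

Fragments:
  [0,14): 14 bp
  [14,20): 6 bp
  [20,28): 8 bp
  [28,35): 7 bp
  [35,38): 3 bp
  [38,48): 10 bp
  [48,53): 5 bp
  [53,61): 8 bp
  [61,78): 17 bp
  [78,85): 7 bp
  [85,97): 12 bp
  [97,112): 15 bp
  [112,127): 15 bp
  [127,134): 7 bp
  [134,139): 5 bp
  [139,156): 17 bp
  [156,164): 8 bp
  [164,166): 2 bp

[2,3,5,5,6,7,7,7,8,8,8,10,12,14,15,15,17,17]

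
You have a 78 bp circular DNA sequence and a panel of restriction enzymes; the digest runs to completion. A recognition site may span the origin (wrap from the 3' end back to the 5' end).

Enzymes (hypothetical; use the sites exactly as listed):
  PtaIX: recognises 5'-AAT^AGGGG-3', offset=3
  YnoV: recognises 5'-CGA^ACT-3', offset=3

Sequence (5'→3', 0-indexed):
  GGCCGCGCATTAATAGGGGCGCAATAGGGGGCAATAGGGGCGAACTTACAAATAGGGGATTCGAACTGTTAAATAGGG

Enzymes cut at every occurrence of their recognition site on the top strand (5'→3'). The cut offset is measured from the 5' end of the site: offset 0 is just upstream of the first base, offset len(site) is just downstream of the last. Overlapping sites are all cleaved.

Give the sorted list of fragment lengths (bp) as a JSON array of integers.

[8,10,10,10,11,11,18]

Site scan:
  PtaIX AATAGGGG/3: at [11, 22, 32, 50, 71] ⇒ [14, 25, 35, 53, 74]
  YnoV CGAACT/3: at [40, 61] ⇒ [43, 64]

Pooled cuts: [14, 25, 35, 43, 53, 64, 74]

Fragments:
  14→25: 11 bp
  25→35: 10 bp
  35→43: 8 bp
  43→53: 10 bp
  53→64: 11 bp
  64→74: 10 bp
  74→14 (wrap): 78-74+14 = 18 bp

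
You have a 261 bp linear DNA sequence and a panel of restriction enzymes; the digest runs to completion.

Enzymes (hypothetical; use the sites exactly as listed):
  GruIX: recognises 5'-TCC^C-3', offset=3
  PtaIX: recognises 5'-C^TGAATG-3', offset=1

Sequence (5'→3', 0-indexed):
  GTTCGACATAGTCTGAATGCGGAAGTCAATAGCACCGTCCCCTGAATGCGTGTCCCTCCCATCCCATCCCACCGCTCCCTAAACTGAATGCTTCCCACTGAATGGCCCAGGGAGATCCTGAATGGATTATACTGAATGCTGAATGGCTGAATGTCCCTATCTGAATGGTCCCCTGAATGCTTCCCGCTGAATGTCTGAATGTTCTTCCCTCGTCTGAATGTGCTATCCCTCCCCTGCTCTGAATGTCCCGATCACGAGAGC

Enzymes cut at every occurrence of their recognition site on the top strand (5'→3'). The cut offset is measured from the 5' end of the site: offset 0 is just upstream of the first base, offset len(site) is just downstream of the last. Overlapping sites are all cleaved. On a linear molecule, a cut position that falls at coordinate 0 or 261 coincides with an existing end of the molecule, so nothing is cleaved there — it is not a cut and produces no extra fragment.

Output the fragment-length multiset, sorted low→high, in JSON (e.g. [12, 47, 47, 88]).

[2,2,3,3,4,4,5,5,5,6,6,7,7,8,8,9,9,9,10,11,11,13,13,13,13,14,14,20,27]

Per-enzyme occurrences:
  GruIX TCCC/3: at [37, 52, 56, 61, 66, 75, 92, 153, 168, 181, 205, 225, 229, 245] ⇒ [40, 55, 59, 64, 69, 78, 95, 156, 171, 184, 208, 228, 232, 248]
  PtaIX CTGAATG/1: at [12, 41, 83, 97, 117, 131, 138, 146, 160, 172, 186, 194, 213, 238] ⇒ [13, 42, 84, 98, 118, 132, 139, 147, 161, 173, 187, 195, 214, 239]

All cut coordinates (distinct, sorted): [13, 40, 42, 55, 59, 64, 69, 78, 84, 95, 98, 118, 132, 139, 147, 156, 161, 171, 173, 184, 187, 195, 208, 214, 228, 232, 239, 248]

Fragments:
  [0,13): 13 bp
  [13,40): 27 bp
  [40,42): 2 bp
  [42,55): 13 bp
  [55,59): 4 bp
  [59,64): 5 bp
  [64,69): 5 bp
  [69,78): 9 bp
  [78,84): 6 bp
  [84,95): 11 bp
  [95,98): 3 bp
  [98,118): 20 bp
  [118,132): 14 bp
  [132,139): 7 bp
  [139,147): 8 bp
  [147,156): 9 bp
  [156,161): 5 bp
  [161,171): 10 bp
  [171,173): 2 bp
  [173,184): 11 bp
  [184,187): 3 bp
  [187,195): 8 bp
  [195,208): 13 bp
  [208,214): 6 bp
  [214,228): 14 bp
  [228,232): 4 bp
  [232,239): 7 bp
  [239,248): 9 bp
  [248,261): 13 bp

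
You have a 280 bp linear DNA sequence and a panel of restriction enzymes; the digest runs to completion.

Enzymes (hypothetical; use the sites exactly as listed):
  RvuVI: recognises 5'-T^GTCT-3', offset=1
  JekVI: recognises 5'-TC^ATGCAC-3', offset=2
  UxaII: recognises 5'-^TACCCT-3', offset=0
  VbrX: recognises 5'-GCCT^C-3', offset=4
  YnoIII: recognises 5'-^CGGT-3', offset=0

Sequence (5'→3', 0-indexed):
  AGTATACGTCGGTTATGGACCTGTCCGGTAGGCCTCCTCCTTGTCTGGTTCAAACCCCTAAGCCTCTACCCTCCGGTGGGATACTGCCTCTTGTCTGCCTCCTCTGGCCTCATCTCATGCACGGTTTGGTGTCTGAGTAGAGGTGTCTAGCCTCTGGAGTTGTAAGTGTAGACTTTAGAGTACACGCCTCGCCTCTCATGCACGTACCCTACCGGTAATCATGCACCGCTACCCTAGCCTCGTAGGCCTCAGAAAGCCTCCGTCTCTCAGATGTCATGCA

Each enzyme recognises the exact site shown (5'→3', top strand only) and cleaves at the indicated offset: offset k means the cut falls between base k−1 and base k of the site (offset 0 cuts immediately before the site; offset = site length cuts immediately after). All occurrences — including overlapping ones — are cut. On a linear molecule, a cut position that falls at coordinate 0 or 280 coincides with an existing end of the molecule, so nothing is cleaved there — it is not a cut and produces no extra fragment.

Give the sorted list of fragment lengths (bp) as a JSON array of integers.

Site scan:
  RvuVI (TGTCT, off=1): starts [41, 91, 129, 143] → cuts [42, 92, 130, 144]
  JekVI (TCATGCAC, off=2): starts [114, 195, 218] → cuts [116, 197, 220]
  UxaII (TACCCT, off=0): starts [66, 204, 229] → cuts [66, 204, 229]
  VbrX (GCCTC, off=4): starts [31, 61, 85, 96, 106, 149, 185, 190, 236, 245, 255] → cuts [35, 65, 89, 100, 110, 153, 189, 194, 240, 249, 259]
  YnoIII (CGGT, off=0): starts [9, 25, 73, 121, 212] → cuts [9, 25, 73, 121, 212]

Pooled cuts: [9, 25, 35, 42, 65, 66, 73, 89, 92, 100, 110, 116, 121, 130, 144, 153, 189, 194, 197, 204, 212, 220, 229, 240, 249, 259]

Fragments:
  [0,9): 9 bp
  [9,25): 16 bp
  [25,35): 10 bp
  [35,42): 7 bp
  [42,65): 23 bp
  [65,66): 1 bp
  [66,73): 7 bp
  [73,89): 16 bp
  [89,92): 3 bp
  [92,100): 8 bp
  [100,110): 10 bp
  [110,116): 6 bp
  [116,121): 5 bp
  [121,130): 9 bp
  [130,144): 14 bp
  [144,153): 9 bp
  [153,189): 36 bp
  [189,194): 5 bp
  [194,197): 3 bp
  [197,204): 7 bp
  [204,212): 8 bp
  [212,220): 8 bp
  [220,229): 9 bp
  [229,240): 11 bp
  [240,249): 9 bp
  [249,259): 10 bp
  [259,280): 21 bp

[1,3,3,5,5,6,7,7,7,8,8,8,9,9,9,9,9,10,10,10,11,14,16,16,21,23,36]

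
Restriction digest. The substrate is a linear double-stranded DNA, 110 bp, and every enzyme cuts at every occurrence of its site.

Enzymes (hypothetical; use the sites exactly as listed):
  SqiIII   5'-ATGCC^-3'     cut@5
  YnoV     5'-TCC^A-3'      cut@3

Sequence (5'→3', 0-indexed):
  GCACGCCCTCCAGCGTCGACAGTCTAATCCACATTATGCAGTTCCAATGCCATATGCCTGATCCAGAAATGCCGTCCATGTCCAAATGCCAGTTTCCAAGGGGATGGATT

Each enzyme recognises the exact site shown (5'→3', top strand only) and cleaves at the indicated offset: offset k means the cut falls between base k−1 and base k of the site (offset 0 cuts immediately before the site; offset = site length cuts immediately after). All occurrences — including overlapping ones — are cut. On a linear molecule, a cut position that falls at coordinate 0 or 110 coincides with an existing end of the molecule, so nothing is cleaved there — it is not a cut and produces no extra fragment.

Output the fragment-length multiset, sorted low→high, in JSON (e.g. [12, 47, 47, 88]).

[4,6,6,6,7,7,7,9,11,13,15,19]

Per-enzyme occurrences:
  SqiIII (ATGCC, off=5): starts [46, 53, 68, 85] → cuts [51, 58, 73, 90]
  YnoV (TCCA, off=3): starts [8, 27, 42, 61, 74, 80, 94] → cuts [11, 30, 45, 64, 77, 83, 97]

All cut coordinates (distinct, sorted): [11, 30, 45, 51, 58, 64, 73, 77, 83, 90, 97]

Fragments:
  [0,11): 11 bp
  [11,30): 19 bp
  [30,45): 15 bp
  [45,51): 6 bp
  [51,58): 7 bp
  [58,64): 6 bp
  [64,73): 9 bp
  [73,77): 4 bp
  [77,83): 6 bp
  [83,90): 7 bp
  [90,97): 7 bp
  [97,110): 13 bp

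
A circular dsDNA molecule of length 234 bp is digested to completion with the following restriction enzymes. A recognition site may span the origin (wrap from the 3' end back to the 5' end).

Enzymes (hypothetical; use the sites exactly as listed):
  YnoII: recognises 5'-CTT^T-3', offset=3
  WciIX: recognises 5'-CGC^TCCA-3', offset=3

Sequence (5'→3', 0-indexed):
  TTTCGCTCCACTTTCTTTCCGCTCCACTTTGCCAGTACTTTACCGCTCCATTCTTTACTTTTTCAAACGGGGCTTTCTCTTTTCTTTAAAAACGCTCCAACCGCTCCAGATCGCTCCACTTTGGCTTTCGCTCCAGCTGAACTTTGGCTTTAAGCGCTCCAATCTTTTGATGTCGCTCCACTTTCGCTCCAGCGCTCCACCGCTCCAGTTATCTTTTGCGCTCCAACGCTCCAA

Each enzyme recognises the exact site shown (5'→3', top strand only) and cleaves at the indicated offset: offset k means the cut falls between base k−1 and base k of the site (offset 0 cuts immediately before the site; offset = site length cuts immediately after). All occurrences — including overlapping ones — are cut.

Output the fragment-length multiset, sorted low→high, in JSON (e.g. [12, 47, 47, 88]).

Scan for sites:
  YnoII (CTTT, off=3): starts [10, 14, 26, 37, 52, 57, 72, 78, 83, 118, 124, 141, 147, 163, 180, 212] → cuts [13, 17, 29, 40, 55, 60, 75, 81, 86, 121, 127, 144, 150, 166, 183, 215]
  WciIX (CGCTCCA, off=3): starts [3, 19, 43, 92, 101, 111, 128, 154, 173, 184, 192, 200, 218, 226] → cuts [6, 22, 46, 95, 104, 114, 131, 157, 176, 187, 195, 203, 221, 229]

Pooled cuts: [6, 13, 17, 22, 29, 40, 46, 55, 60, 75, 81, 86, 95, 104, 114, 121, 127, 131, 144, 150, 157, 166, 176, 183, 187, 195, 203, 215, 221, 229]

Fragment lengths:
  6→13: 7 bp
  13→17: 4 bp
  17→22: 5 bp
  22→29: 7 bp
  29→40: 11 bp
  40→46: 6 bp
  46→55: 9 bp
  55→60: 5 bp
  60→75: 15 bp
  75→81: 6 bp
  81→86: 5 bp
  86→95: 9 bp
  95→104: 9 bp
  104→114: 10 bp
  114→121: 7 bp
  121→127: 6 bp
  127→131: 4 bp
  131→144: 13 bp
  144→150: 6 bp
  150→157: 7 bp
  157→166: 9 bp
  166→176: 10 bp
  176→183: 7 bp
  183→187: 4 bp
  187→195: 8 bp
  195→203: 8 bp
  203→215: 12 bp
  215→221: 6 bp
  221→229: 8 bp
  229→6 (wrap): 234-229+6 = 11 bp

[4,4,4,5,5,5,6,6,6,6,6,7,7,7,7,7,8,8,8,9,9,9,9,10,10,11,11,12,13,15]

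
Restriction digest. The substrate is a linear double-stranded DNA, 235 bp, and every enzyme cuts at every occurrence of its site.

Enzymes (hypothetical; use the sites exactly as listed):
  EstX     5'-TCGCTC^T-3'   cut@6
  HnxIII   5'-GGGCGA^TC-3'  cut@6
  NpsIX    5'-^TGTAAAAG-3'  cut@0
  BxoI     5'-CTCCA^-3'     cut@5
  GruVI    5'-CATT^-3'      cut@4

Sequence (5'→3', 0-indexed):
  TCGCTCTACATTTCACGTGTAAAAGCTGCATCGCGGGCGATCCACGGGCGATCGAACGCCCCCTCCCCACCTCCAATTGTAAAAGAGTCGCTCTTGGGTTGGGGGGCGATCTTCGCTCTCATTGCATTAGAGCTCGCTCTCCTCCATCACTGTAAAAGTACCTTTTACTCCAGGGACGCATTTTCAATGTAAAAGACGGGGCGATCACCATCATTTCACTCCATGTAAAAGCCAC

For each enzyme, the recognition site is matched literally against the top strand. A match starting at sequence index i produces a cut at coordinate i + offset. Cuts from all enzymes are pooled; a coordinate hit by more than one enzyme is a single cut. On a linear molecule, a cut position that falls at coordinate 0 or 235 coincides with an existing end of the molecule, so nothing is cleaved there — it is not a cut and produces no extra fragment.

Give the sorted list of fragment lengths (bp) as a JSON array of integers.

Scan for sites:
  EstX TCGCTCT/6: at [0, 87, 112, 133] ⇒ [6, 93, 118, 139]
  HnxIII GGGCGATC/6: at [34, 45, 103, 198] ⇒ [40, 51, 109, 204]
  NpsIX TGTAAAAG/0: at [17, 77, 150, 187, 223] ⇒ [17, 77, 150, 187, 223]
  BxoI CTCCA/5: at [70, 141, 167, 218] ⇒ [75, 146, 172, 223]
  GruVI CATT/4: at [8, 119, 124, 178, 211] ⇒ [12, 123, 128, 182, 215]

All cut coordinates (distinct, sorted): [6, 12, 17, 40, 51, 75, 77, 93, 109, 118, 123, 128, 139, 146, 150, 172, 182, 187, 204, 215, 223]

Fragment lengths:
  [0,6): 6 bp
  [6,12): 6 bp
  [12,17): 5 bp
  [17,40): 23 bp
  [40,51): 11 bp
  [51,75): 24 bp
  [75,77): 2 bp
  [77,93): 16 bp
  [93,109): 16 bp
  [109,118): 9 bp
  [118,123): 5 bp
  [123,128): 5 bp
  [128,139): 11 bp
  [139,146): 7 bp
  [146,150): 4 bp
  [150,172): 22 bp
  [172,182): 10 bp
  [182,187): 5 bp
  [187,204): 17 bp
  [204,215): 11 bp
  [215,223): 8 bp
  [223,235): 12 bp

[2,4,5,5,5,5,6,6,7,8,9,10,11,11,11,12,16,16,17,22,23,24]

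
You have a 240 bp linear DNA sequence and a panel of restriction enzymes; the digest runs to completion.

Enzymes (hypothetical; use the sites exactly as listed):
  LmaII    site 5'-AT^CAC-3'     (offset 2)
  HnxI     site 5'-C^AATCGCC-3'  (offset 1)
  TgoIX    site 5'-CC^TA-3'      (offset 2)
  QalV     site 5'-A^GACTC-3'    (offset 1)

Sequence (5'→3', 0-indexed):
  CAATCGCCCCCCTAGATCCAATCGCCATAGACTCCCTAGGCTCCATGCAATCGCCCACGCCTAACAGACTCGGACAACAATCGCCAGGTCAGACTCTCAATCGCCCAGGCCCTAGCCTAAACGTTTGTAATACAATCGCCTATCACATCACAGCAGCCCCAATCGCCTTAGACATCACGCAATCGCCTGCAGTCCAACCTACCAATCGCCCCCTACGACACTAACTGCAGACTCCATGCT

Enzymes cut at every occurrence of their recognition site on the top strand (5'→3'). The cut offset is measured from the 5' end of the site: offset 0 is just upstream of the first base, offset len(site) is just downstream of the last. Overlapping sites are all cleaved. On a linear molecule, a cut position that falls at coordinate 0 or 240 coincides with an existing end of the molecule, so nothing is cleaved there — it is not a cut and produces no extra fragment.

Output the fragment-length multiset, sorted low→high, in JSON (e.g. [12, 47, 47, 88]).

[1,3,4,5,5,5,5,7,7,7,7,10,10,11,11,12,12,12,13,13,14,15,16,16,19]

Per-enzyme occurrences:
  LmaII ATCAC/2: at [141, 146, 173] ⇒ [143, 148, 175]
  HnxI CAATCGCC/1: at [0, 18, 47, 77, 97, 132, 159, 179, 202] ⇒ [1, 19, 48, 78, 98, 133, 160, 180, 203]
  TgoIX CCTA/2: at [10, 34, 59, 110, 115, 138, 197, 211] ⇒ [12, 36, 61, 112, 117, 140, 199, 213]
  QalV AGACTC/1: at [28, 65, 90, 228] ⇒ [29, 66, 91, 229]

Pooled cuts: [1, 12, 19, 29, 36, 48, 61, 66, 78, 91, 98, 112, 117, 133, 140, 143, 148, 160, 175, 180, 199, 203, 213, 229]

Fragment lengths:
  [0,1): 1 bp
  [1,12): 11 bp
  [12,19): 7 bp
  [19,29): 10 bp
  [29,36): 7 bp
  [36,48): 12 bp
  [48,61): 13 bp
  [61,66): 5 bp
  [66,78): 12 bp
  [78,91): 13 bp
  [91,98): 7 bp
  [98,112): 14 bp
  [112,117): 5 bp
  [117,133): 16 bp
  [133,140): 7 bp
  [140,143): 3 bp
  [143,148): 5 bp
  [148,160): 12 bp
  [160,175): 15 bp
  [175,180): 5 bp
  [180,199): 19 bp
  [199,203): 4 bp
  [203,213): 10 bp
  [213,229): 16 bp
  [229,240): 11 bp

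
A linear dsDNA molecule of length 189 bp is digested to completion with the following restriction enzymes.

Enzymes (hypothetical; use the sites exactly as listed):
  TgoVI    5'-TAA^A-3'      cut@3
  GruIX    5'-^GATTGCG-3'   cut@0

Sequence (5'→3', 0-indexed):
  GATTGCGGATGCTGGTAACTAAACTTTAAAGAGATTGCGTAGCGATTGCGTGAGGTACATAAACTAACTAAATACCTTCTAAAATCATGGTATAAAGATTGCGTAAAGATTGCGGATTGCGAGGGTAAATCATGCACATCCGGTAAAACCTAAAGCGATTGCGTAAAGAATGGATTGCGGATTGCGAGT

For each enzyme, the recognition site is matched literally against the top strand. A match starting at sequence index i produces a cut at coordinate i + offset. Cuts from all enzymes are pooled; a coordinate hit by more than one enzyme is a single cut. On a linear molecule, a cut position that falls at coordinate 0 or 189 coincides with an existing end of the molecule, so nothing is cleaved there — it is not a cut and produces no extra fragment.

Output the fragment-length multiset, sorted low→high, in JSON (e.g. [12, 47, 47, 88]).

[1,1,3,3,6,7,7,7,7,9,10,10,10,11,11,13,14,18,19,22]

Per-enzyme occurrences:
  TgoVI TAAA/3: at [19, 26, 59, 68, 79, 92, 103, 125, 143, 150, 163] ⇒ [22, 29, 62, 71, 82, 95, 106, 128, 146, 153, 166]
  GruIX GATTGCG/0: at [0, 32, 43, 96, 107, 114, 156, 172, 179] ⇒ [32, 43, 96, 107, 114, 156, 172, 179] (position 0 is a terminus of the linear molecule — no cut)

All cut coordinates (distinct, sorted): [22, 29, 32, 43, 62, 71, 82, 95, 96, 106, 107, 114, 128, 146, 153, 156, 166, 172, 179]

Fragment lengths:
  [0,22): 22 bp
  [22,29): 7 bp
  [29,32): 3 bp
  [32,43): 11 bp
  [43,62): 19 bp
  [62,71): 9 bp
  [71,82): 11 bp
  [82,95): 13 bp
  [95,96): 1 bp
  [96,106): 10 bp
  [106,107): 1 bp
  [107,114): 7 bp
  [114,128): 14 bp
  [128,146): 18 bp
  [146,153): 7 bp
  [153,156): 3 bp
  [156,166): 10 bp
  [166,172): 6 bp
  [172,179): 7 bp
  [179,189): 10 bp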